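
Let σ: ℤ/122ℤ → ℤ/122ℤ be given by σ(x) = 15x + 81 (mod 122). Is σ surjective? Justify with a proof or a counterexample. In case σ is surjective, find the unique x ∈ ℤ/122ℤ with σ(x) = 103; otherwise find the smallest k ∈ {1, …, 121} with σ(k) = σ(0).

34

Since gcd(15, 122) = 1, 15 is invertible modulo 122. Euclid's algorithm: 122 = 8·15 + 2, 15 = 7·2 + 1; back-substituting gives 1 = 57·15 − 7·122, so 15⁻¹ ≡ 57 (mod 122).
Then y ↦ 57(y − 81) is a two-sided inverse to σ, so every y ∈ ℤ/122ℤ has a preimage.
Thus σ is surjective.
Since σ is surjective, we compute σ⁻¹(103): solve 15x + 81 ≡ 103 (mod 122), i.e. 15x ≡ 22 (mod 122).
Multiplying by 15⁻¹ = 57 gives x ≡ 57·22 = 1254 = 10·122 + 34 ≡ 34 (mod 122).
Check: σ(34) = 15·34 + 81 = 591 = 4·122 + 103 ≡ 103 (mod 122).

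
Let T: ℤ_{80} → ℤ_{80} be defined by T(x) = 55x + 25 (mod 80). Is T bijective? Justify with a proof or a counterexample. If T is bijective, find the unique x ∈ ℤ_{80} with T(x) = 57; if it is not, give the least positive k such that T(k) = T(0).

We have gcd(55, 80) = 5 > 1. Taking x_1 = 0 and x_2 = 16: T(0) = 25 and T(16) = 55·16 + 25 = 905 ≡ 25 (mod 80).
So T(0) = T(16) while 0 ≠ 16, so T is not injective, hence not bijective.
Since T is not bijective, we find the least positive k with T(k) = T(0): this means 55k ≡ 0 (mod 80), i.e. 80 ∣ 55k. Since gcd(55, 80) = 5, dividing through by 5 this holds exactly when 16 ∣ 11k, and as gcd(11, 16) = 1, exactly when 16 ∣ k.
The smallest positive such k is 16.

16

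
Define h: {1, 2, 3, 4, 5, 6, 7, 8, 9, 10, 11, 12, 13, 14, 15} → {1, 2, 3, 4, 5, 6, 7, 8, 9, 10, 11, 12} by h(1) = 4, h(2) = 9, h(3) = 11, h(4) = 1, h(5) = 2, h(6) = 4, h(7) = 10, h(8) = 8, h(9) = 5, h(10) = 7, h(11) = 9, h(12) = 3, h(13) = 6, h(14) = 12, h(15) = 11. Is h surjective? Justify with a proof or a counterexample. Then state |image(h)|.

Every element of the codomain has a preimage: 1 = h(4), 2 = h(5), 3 = h(12), 4 = h(1), 5 = h(9), 6 = h(13), 7 = h(10), 8 = h(8), 9 = h(2), 10 = h(7), 11 = h(3), 12 = h(14).
Thus h is surjective.
The image of h is {1, 2, 3, 4, 5, 6, 7, 8, 9, 10, 11, 12}, which has 12 elements.

12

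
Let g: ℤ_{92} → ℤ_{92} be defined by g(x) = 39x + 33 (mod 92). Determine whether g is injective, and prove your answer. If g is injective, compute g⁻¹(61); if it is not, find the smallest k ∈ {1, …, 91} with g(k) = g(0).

If g(a) = g(b), then 39a ≡ 39b (mod 92). Because gcd(39, 92) = 1, we may cancel 39 to get a ≡ b (mod 92).
Hence g is injective.
We now compute 39⁻¹ mod 92 explicitly. Euclid's algorithm: 92 = 2·39 + 14, 39 = 2·14 + 11, 14 = 1·11 + 3, 11 = 3·3 + 2, 3 = 1·2 + 1; back-substituting gives 1 = 59·39 − 25·92, so 39⁻¹ ≡ 59 (mod 92).
Since g is injective, we find g⁻¹(61): we need 39x ≡ 61 − 33 ≡ 28 (mod 92). Using 39⁻¹ = 59: x ≡ 59·28 = 1652 = 17·92 + 88, so x = 88.
Check: g(88) = 39·88 + 33 = 3465 = 37·92 + 61 ≡ 61 (mod 92).

88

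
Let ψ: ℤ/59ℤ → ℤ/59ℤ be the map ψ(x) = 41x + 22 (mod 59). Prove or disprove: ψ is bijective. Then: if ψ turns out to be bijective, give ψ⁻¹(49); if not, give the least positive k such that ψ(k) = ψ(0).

If ψ(s) = ψ(t), then 41s ≡ 41t (mod 59). Because gcd(41, 59) = 1, we may cancel 41 to get s ≡ t (mod 59).
We now compute 41⁻¹ mod 59 explicitly. Euclid's algorithm: 59 = 1·41 + 18, 41 = 2·18 + 5, 18 = 3·5 + 3, 5 = 1·3 + 2, 3 = 1·2 + 1; back-substituting gives 1 = 36·41 − 25·59, so 41⁻¹ ≡ 36 (mod 59).
Then y ↦ 36(y − 22) is a two-sided inverse to ψ, so every y ∈ ℤ/59ℤ has a preimage.
Hence ψ is bijective.
Since ψ is bijective, we compute ψ⁻¹(49): solve 41x + 22 ≡ 49 (mod 59), i.e. 41x ≡ 27 (mod 59).
Multiplying by 41⁻¹ = 36 gives x ≡ 36·27 = 972 = 16·59 + 28 ≡ 28 (mod 59).
Check: ψ(28) = 41·28 + 22 = 1170 = 19·59 + 49 ≡ 49 (mod 59).

28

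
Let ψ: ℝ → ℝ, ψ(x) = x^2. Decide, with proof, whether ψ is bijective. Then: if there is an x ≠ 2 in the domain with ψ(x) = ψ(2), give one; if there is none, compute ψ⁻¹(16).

-2

ψ(2) = 4 = (−2)^2 = ψ(−2) (since 2 is even), with 2 ≠ −2. So ψ is not injective, hence not bijective.
For the follow-up, such an x exists: taking x = −2 ∈ ℝ gives ψ(−2) = 4 = ψ(2) with −2 ≠ 2.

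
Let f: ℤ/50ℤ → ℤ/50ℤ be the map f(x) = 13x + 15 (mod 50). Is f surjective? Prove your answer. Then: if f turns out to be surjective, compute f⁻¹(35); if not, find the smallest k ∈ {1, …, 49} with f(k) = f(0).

40

Since gcd(13, 50) = 1, 13 is invertible modulo 50. Euclid's algorithm: 50 = 3·13 + 11, 13 = 1·11 + 2, 11 = 5·2 + 1; back-substituting gives 1 = 27·13 − 7·50, so 13⁻¹ ≡ 27 (mod 50).
Then y ↦ 27(y − 15) is a two-sided inverse to f, so every y ∈ ℤ/50ℤ has a preimage.
Hence f is surjective.
Since f is surjective, we compute f⁻¹(35): solve 13x + 15 ≡ 35 (mod 50), i.e. 13x ≡ 20 (mod 50).
Multiplying by 13⁻¹ = 27 gives x ≡ 27·20 = 540 = 10·50 + 40 ≡ 40 (mod 50).
Check: f(40) = 13·40 + 15 = 535 = 10·50 + 35 ≡ 35 (mod 50).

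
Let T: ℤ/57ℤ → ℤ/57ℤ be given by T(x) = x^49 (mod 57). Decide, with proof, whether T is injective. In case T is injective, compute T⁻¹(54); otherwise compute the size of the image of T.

36

Computing x^49 mod 57 for each x (by repeated squaring, reducing mod 57 at every step), the values T(0), T(1), …, T(56) are: 0, 1, 41, 33, 28, 17, 42, 7, 8, 6, 13, 11, 12, 34, 2, 48, 43, 35, 18, 19, 20, 3, 52, 47, 36, 4, 26, 27, 25, 32, 30, 31, 53, 21, 10, 5, 54, 37, 38, 39, 22, 14, 9, 55, 23, 45, 46, 44, 51, 49, 50, 15, 40, 29, 24, 16, 56.
Every element of ℤ/57ℤ appears exactly once in this list, so T is a bijection, and in particular injective.
Since T is injective, we read off the preimage of 54 from the same table: T(36) = 54, so T⁻¹(54) = 36.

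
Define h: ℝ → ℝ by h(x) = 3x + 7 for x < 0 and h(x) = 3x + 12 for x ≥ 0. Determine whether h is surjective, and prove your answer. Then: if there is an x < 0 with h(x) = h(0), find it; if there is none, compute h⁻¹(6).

Both pieces are strictly increasing (slopes 3 and 3), so each is injective on its own interval.
The left piece maps (−∞, 0) onto (−∞, 7); the right piece maps [0, ∞) onto [12, ∞).
The union (−∞, 7) ∪ [12, ∞) omits the interval between 7 and 12; in particular 7 has no preimage. So h is not surjective.
Because the two images are disjoint, no x < 0 has h(x) = h(0), so we compute h⁻¹(6): 6 lies in (−∞, 7), so solve 3x + 7 = 6: x = (6 − 7)/3 = −1/3.

-1/3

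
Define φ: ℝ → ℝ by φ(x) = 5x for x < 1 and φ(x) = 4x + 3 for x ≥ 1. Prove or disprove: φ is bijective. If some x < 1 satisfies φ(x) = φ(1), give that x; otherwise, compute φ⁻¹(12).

Both pieces are strictly increasing (slopes 5 and 4), so each is injective on its own interval.
The left piece maps (−∞, 1) onto (−∞, 5); the right piece maps [1, ∞) onto [7, ∞).
The images leave a gap (5 has no preimage), so φ is not surjective, hence not bijective.
Because the two images are disjoint, no x < 1 has φ(x) = φ(1), so we compute φ⁻¹(12): 12 lies in [7, ∞), so solve 4x + 3 = 12: x = (12 − 3)/4 = 9/4.

9/4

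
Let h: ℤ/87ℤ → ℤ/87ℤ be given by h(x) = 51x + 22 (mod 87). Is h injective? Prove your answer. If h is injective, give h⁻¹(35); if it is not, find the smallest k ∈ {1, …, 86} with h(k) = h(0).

29

We have gcd(51, 87) = 3 > 1. Taking u = 0 and v = 29: h(0) = 22 and h(29) = 51·29 + 22 = 1501 ≡ 22 (mod 87).
So h(0) = h(29) while 0 ≠ 29, so h is not injective.
Since h is not injective, we find the least positive k with h(k) = h(0): this means 51k ≡ 0 (mod 87), i.e. 87 ∣ 51k. Since gcd(51, 87) = 3, dividing through by 3 this holds exactly when 29 ∣ 17k, and as gcd(17, 29) = 1, exactly when 29 ∣ k.
The smallest positive such k is 29.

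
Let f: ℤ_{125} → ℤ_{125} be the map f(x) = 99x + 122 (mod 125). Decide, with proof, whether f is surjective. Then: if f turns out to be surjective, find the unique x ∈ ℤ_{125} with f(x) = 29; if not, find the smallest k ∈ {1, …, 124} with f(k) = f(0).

Since gcd(99, 125) = 1, 99 is invertible modulo 125. Euclid's algorithm: 125 = 1·99 + 26, 99 = 3·26 + 21, 26 = 1·21 + 5, 21 = 4·5 + 1; back-substituting gives 1 = 24·99 − 19·125, so 99⁻¹ ≡ 24 (mod 125).
For any y ∈ ℤ_{125}, x = 24(y − 122) mod 125 satisfies f(x) = 99·24(y − 122) + 122 ≡ y (since 99·24 ≡ 1 mod 125). So every y has a preimage.
Thus f is surjective.
Since f is surjective, we compute f⁻¹(29): solve 99x + 122 ≡ 29 (mod 125), i.e. 99x ≡ 32 (mod 125).
Multiplying by 99⁻¹ = 24 gives x ≡ 24·32 = 768 = 6·125 + 18 ≡ 18 (mod 125).
Check: f(18) = 99·18 + 122 = 1904 = 15·125 + 29 ≡ 29 (mod 125).

18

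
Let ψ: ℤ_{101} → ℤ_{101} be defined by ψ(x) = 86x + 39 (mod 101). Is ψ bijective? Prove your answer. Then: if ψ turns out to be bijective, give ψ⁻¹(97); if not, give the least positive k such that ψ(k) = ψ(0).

If ψ(s) = ψ(t), then 86s ≡ 86t (mod 101). Because gcd(86, 101) = 1, we may cancel 86 to get s ≡ t (mod 101).
We now compute 86⁻¹ mod 101 explicitly. Euclid's algorithm: 101 = 1·86 + 15, 86 = 5·15 + 11, 15 = 1·11 + 4, 11 = 2·4 + 3, 4 = 1·3 + 1; back-substituting gives 1 = 74·86 − 63·101, so 86⁻¹ ≡ 74 (mod 101).
For any y ∈ ℤ_{101}, x = 74(y − 39) mod 101 satisfies ψ(x) = 86·74(y − 39) + 39 ≡ y (since 86·74 ≡ 1 mod 101). So every y has a preimage.
Hence ψ is bijective.
Since ψ is bijective, we compute ψ⁻¹(97): solve 86x + 39 ≡ 97 (mod 101), i.e. 86x ≡ 58 (mod 101).
Multiplying by 86⁻¹ = 74 gives x ≡ 74·58 = 4292 = 42·101 + 50 ≡ 50 (mod 101).
Check: ψ(50) = 86·50 + 39 = 4339 = 42·101 + 97 ≡ 97 (mod 101).

50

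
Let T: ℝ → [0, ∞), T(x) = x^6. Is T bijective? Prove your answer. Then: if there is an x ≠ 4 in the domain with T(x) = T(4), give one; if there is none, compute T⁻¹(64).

-4

T(4) = 4096 = (−4)^6 = T(−4) (since 6 is even), with 4 ≠ −4. So T is not injective, hence not bijective.
For the follow-up, such an x exists: taking x = −4 ∈ ℝ gives T(−4) = 4096 = T(4) with −4 ≠ 4.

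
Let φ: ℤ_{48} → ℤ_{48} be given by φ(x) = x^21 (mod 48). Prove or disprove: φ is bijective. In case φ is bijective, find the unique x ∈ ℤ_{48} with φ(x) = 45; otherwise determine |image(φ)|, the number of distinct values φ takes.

27

φ(0) = 0^21 = 0.
φ(6): Repeated squaring mod 48: 6^1 ≡ 6, 6^2 ≡ 6² = 36, 6^4 ≡ 36² = 1296 ≡ 0, 6^8 ≡ 0² = 0, 6^16 ≡ 0² = 0. Since 21 = 16 + 4 + 1, 6^21 ≡ 0·0·6: 0·0 = 0, then 0·6 = 0. So 6^21 ≡ 0 (mod 48).
So φ(0) = φ(6) = 0 while 0 ≠ 6, hence φ is not injective, hence not bijective.
Since φ is not bijective, we determine |image(φ)|. Computing x^21 mod 48 for each x (by repeated squaring, reducing mod 48 at every step), the values φ(0), φ(1), …, φ(47) are: 0, 1, 32, 3, 16, 5, 0, 7, 32, 9, 16, 11, 0, 13, 32, 15, 16, 17, 0, 19, 32, 21, 16, 23, 0, 25, 32, 27, 16, 29, 0, 31, 32, 33, 16, 35, 0, 37, 32, 39, 16, 41, 0, 43, 32, 45, 16, 47.
The distinct values are {0, 1, 3, 5, 7, 9, 11, 13, 15, 16, 17, 19, 21, 23, 25, 27, 29, 31, 32, 33, 35, 37, 39, 41, 43, 45, 47}; there are 27 of them.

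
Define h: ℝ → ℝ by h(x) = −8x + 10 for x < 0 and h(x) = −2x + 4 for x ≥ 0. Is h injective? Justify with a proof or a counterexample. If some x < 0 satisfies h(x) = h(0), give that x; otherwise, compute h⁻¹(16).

Both pieces are strictly decreasing (slopes −8 and −2), so each is injective on its own interval.
The left piece maps (−∞, 0) onto (10, ∞); the right piece maps [0, ∞) onto (−∞, 4].
These images are disjoint, so no value is attained by both pieces. So h is injective.
Because the two images are disjoint, no x < 0 has h(x) = h(0), so we compute h⁻¹(16): 16 lies in (10, ∞), so solve −8x + 10 = 16: x = (16 − 10)/(−8) = −3/4.

-3/4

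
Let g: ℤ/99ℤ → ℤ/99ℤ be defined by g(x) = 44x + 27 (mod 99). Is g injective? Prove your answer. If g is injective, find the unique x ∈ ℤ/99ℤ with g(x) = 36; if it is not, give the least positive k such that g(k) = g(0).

9

We have gcd(44, 99) = 11 > 1. Taking a = 0 and b = 9: g(0) = 27 and g(9) = 44·9 + 27 = 423 ≡ 27 (mod 99).
So g(0) = g(9) while 0 ≠ 9, therefore g is not injective.
Since g is not injective, we find the least positive k with g(k) = g(0): this means 44k ≡ 0 (mod 99), i.e. 99 ∣ 44k. Since gcd(44, 99) = 11, dividing through by 11 this holds exactly when 9 ∣ 4k, and as gcd(4, 9) = 1, exactly when 9 ∣ k.
The smallest positive such k is 9.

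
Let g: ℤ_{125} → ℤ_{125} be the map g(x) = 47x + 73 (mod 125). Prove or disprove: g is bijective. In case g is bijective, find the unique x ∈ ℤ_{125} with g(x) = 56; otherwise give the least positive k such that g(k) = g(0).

Recall: g is injective when g(a) = g(b) forces a = b.
Suppose g(a) = g(b) in ℤ_{125}. Then 47a + 73 ≡ 47b + 73 (mod 125), hence 47(a − b) ≡ 0 (mod 125).
Since gcd(47, 125) = 1, 47 is invertible modulo 125, hence a − b ≡ 0 (mod 125), i.e. a = b.
We now compute 47⁻¹ mod 125 explicitly. Euclid's algorithm: 125 = 2·47 + 31, 47 = 1·31 + 16, 31 = 1·16 + 15, 16 = 1·15 + 1; back-substituting gives 1 = 8·47 − 3·125, so 47⁻¹ ≡ 8 (mod 125).
Then y ↦ 8(y − 73) is a two-sided inverse to g, so every y ∈ ℤ_{125} has a preimage.
Therefore g is bijective.
Since g is bijective, we find g⁻¹(56): we need 47x ≡ 56 − 73 ≡ 108 (mod 125). Using 47⁻¹ = 8: x ≡ 8·108 = 864 = 6·125 + 114, so x = 114.
Check: g(114) = 47·114 + 73 = 5431 = 43·125 + 56 ≡ 56 (mod 125).

114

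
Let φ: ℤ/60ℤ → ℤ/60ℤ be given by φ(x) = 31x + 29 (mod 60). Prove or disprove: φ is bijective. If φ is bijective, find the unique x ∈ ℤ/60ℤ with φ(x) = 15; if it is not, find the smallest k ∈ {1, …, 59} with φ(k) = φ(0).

46

Suppose φ(x_1) = φ(x_2) in ℤ/60ℤ. Then 31x_1 + 29 ≡ 31x_2 + 29 (mod 60), therefore 31(x_1 − x_2) ≡ 0 (mod 60).
Since gcd(31, 60) = 1, 31 is invertible modulo 60, so x_1 − x_2 ≡ 0 (mod 60), i.e. x_1 = x_2.
We now compute 31⁻¹ mod 60 explicitly. Euclid's algorithm: 60 = 1·31 + 29, 31 = 1·29 + 2, 29 = 14·2 + 1; back-substituting gives 1 = 31·31 − 16·60, so 31⁻¹ ≡ 31 (mod 60).
For any y ∈ ℤ/60ℤ, x = 31(y − 29) mod 60 satisfies φ(x) = 31·31(y − 29) + 29 ≡ y (since 31·31 ≡ 1 mod 60). So every y has a preimage.
Therefore φ is bijective.
Since φ is bijective, we compute φ⁻¹(15): solve 31x + 29 ≡ 15 (mod 60), i.e. 31x ≡ 46 (mod 60).
Multiplying by 31⁻¹ = 31 gives x ≡ 31·46 = 1426 = 23·60 + 46 ≡ 46 (mod 60).
Check: φ(46) = 31·46 + 29 = 1455 = 24·60 + 15 ≡ 15 (mod 60).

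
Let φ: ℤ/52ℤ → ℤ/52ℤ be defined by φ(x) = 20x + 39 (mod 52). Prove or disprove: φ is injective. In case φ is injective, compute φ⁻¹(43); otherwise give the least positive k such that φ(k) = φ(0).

13

We have gcd(20, 52) = 4 > 1. Taking s = 0 and t = 13: φ(0) = 39 and φ(13) = 20·13 + 39 = 299 ≡ 39 (mod 52).
So φ(0) = φ(13) while 0 ≠ 13, so φ is not injective.
Since φ is not injective, we find the least positive k with φ(k) = φ(0): this means 20k ≡ 0 (mod 52), i.e. 52 ∣ 20k. Since gcd(20, 52) = 4, dividing through by 4 this holds exactly when 13 ∣ 5k, and as gcd(5, 13) = 1, exactly when 13 ∣ k.
The smallest positive such k is 13.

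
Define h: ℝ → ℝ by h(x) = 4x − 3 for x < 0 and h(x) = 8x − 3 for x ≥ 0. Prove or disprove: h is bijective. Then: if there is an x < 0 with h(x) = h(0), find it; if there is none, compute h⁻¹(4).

7/8

Both pieces are strictly increasing (slopes 4 and 8), so each is injective on its own interval.
The left piece maps (−∞, 0) onto (−∞, −3); the right piece maps [0, ∞) onto [−3, ∞).
Since −3 = −3, the images partition ℝ: h is injective and surjective, hence bijective.
Because the two images are disjoint, no x < 0 has h(x) = h(0), so we compute h⁻¹(4): 4 lies in [−3, ∞), so solve 8x − 3 = 4: x = (4 + 3)/8 = 7/8.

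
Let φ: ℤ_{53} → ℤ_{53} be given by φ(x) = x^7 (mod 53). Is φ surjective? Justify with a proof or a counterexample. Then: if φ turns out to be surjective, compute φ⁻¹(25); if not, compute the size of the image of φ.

11

Since 53 is prime, the nonzero elements of ℤ_{53} form a cyclic group of order 52.
As gcd(7, 52) = 1, raising to the 7th power is a bijection on this group: if u^7 ≡ v^7 then (uv^{−1})^7 = 1, and the only element of order dividing gcd(7, 52) = 1 is 1, so u = v.
With φ(0) = 0 this makes φ injective on all of ℤ_{53}, hence bijective (finite equal-size domain and codomain). In particular φ is surjective.
Since φ is surjective, we find the preimage of 25. The inverse of x ↦ x^7 on (ℤ_{53})^× is x ↦ x^15, because 7·15 = 105 = 2·52 + 1 ≡ 1 (mod 52) and x^{52} = 1 for x ≠ 0 (Fermat). So φ⁻¹(25) = 25^15 mod 53.
Repeated squaring mod 53: 25^1 ≡ 25, 25^2 ≡ 25² = 625 ≡ 42, 25^4 ≡ 42² = 1764 ≡ 15, 25^8 ≡ 15² = 225 ≡ 13. Since 15 = 8 + 4 + 2 + 1, 25^15 ≡ 13·15·42·25: 13·15 = 195 ≡ 36, then 36·42 = 1512 ≡ 28, then 28·25 = 700 ≡ 11. So 25^15 ≡ 11 (mod 53).
Hence φ⁻¹(25) = 11.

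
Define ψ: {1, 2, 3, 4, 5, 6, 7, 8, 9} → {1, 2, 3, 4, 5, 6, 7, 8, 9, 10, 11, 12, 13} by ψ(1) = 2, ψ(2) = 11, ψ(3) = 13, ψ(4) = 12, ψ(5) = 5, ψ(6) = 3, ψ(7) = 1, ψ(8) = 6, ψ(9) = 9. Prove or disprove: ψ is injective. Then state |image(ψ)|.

The values ψ(1), …, ψ(9) are 2, 11, 13, 12, 5, 3, 1, 6, 9 — all distinct.
So ψ(a) = ψ(b) only when a = b, and ψ is injective.
The image of ψ is {1, 2, 3, 5, 6, 9, 11, 12, 13}, which has 9 elements.

9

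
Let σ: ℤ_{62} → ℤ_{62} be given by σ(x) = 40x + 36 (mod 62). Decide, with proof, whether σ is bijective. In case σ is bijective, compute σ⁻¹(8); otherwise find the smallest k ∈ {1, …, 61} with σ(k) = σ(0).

31

By definition, σ is injective if σ(a) = σ(b) implies a = b.
We have gcd(40, 62) = 2 > 1. Taking a = 0 and b = 31: σ(0) = 36 and σ(31) = 40·31 + 36 = 1276 ≡ 36 (mod 62).
So σ(0) = σ(31) while 0 ≠ 31, thus σ is not injective, hence not bijective.
Since σ is not bijective, we find the least positive k with σ(k) = σ(0): this means 40k ≡ 0 (mod 62), i.e. 62 ∣ 40k. Since gcd(40, 62) = 2, dividing through by 2 this holds exactly when 31 ∣ 20k, and as gcd(20, 31) = 1, exactly when 31 ∣ k.
The smallest positive such k is 31.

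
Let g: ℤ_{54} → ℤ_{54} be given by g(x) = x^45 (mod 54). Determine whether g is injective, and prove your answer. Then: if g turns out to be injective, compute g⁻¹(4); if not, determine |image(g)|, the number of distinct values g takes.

6

g(0) = 0^45 = 0.
g(6): Repeated squaring mod 54: 6^1 ≡ 6, 6^2 ≡ 6² = 36, 6^4 ≡ 36² = 1296 ≡ 0, 6^8 ≡ 0² = 0, 6^16 ≡ 0² = 0, 6^32 ≡ 0² = 0. Since 45 = 32 + 8 + 4 + 1, 6^45 ≡ 0·0·0·6: 0·0 = 0, then 0·0 = 0, then 0·6 = 0. So 6^45 ≡ 0 (mod 54).
So g(0) = g(6) = 0 while 0 ≠ 6, so g is not injective.
Since g is not injective, we determine |image(g)|. Computing x^45 mod 54 for each x (by repeated squaring, reducing mod 54 at every step), the values g(0), g(1), …, g(53) are: 0, 1, 26, 27, 28, 53, 0, 1, 26, 27, 28, 53, 0, 1, 26, 27, 28, 53, 0, 1, 26, 27, 28, 53, 0, 1, 26, 27, 28, 53, 0, 1, 26, 27, 28, 53, 0, 1, 26, 27, 28, 53, 0, 1, 26, 27, 28, 53, 0, 1, 26, 27, 28, 53.
The distinct values are {0, 1, 26, 27, 28, 53}; there are 6 of them.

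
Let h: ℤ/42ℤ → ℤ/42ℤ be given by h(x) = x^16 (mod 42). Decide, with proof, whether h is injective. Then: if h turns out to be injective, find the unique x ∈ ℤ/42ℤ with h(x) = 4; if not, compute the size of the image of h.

h(4): Repeated squaring mod 42: 4^1 ≡ 4, 4^2 ≡ 4² = 16, 4^4 ≡ 16² = 256 ≡ 4, 4^8 ≡ 4² = 16, 4^16 ≡ 16² = 256 ≡ 4. So 4^16 ≡ 4 (mod 42).
h(10): Repeated squaring mod 42: 10^1 ≡ 10, 10^2 ≡ 10² = 100 ≡ 16, 10^4 ≡ 16² = 256 ≡ 4, 10^8 ≡ 4² = 16, 10^16 ≡ 16² = 256 ≡ 4. So 10^16 ≡ 4 (mod 42).
So h(4) = h(10) = 4 while 4 ≠ 10, thus h is not injective.
Since h is not injective, we determine |image(h)|. Computing x^16 mod 42 for each x (by repeated squaring, reducing mod 42 at every step), the values h(0), h(1), …, h(41) are: 0, 1, 16, 39, 4, 37, 36, 7, 22, 9, 4, 25, 30, 1, 28, 15, 16, 25, 18, 37, 22, 21, 22, 37, 18, 25, 16, 15, 28, 1, 30, 25, 4, 9, 22, 7, 36, 37, 4, 39, 16, 1.
The distinct values are {0, 1, 4, 7, 9, 15, 16, 18, 21, 22, 25, 28, 30, 36, 37, 39}; there are 16 of them.

16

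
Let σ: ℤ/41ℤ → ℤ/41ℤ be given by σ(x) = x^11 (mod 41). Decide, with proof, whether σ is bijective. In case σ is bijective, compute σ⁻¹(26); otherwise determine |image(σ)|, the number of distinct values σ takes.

12

Since 41 is prime, the nonzero elements of ℤ/41ℤ form a cyclic group of order 40.
As gcd(11, 40) = 1, raising to the 11th power is a bijection on this group: if x_1^11 ≡ x_2^11 then (x_1x_2^{−1})^11 = 1, and the only element of order dividing gcd(11, 40) = 1 is 1, so x_1 = x_2.
With σ(0) = 0 this makes σ injective on all of ℤ/41ℤ, hence bijective (finite equal-size domain and codomain). In particular σ is bijective.
Since σ is bijective, we find the preimage of 26. The inverse of x ↦ x^11 on (ℤ/41ℤ)^× is x ↦ x^11, because 11·11 = 121 = 3·40 + 1 ≡ 1 (mod 40) and x^{40} = 1 for x ≠ 0 (Fermat). So σ⁻¹(26) = 26^11 mod 41.
Repeated squaring mod 41: 26^1 ≡ 26, 26^2 ≡ 26² = 676 ≡ 20, 26^4 ≡ 20² = 400 ≡ 31, 26^8 ≡ 31² = 961 ≡ 18. Since 11 = 8 + 2 + 1, 26^11 ≡ 18·20·26: 18·20 = 360 ≡ 32, then 32·26 = 832 ≡ 12. So 26^11 ≡ 12 (mod 41).
Hence σ⁻¹(26) = 12.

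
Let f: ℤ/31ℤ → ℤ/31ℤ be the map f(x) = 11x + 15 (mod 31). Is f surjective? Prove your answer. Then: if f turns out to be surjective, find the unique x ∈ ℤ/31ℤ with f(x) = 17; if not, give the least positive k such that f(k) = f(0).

3

Recall: f is surjective if every y in the codomain equals f(x) for some x in the domain.
Since gcd(11, 31) = 1, 11 is invertible modulo 31. Euclid's algorithm: 31 = 2·11 + 9, 11 = 1·9 + 2, 9 = 4·2 + 1; back-substituting gives 1 = 17·11 − 6·31, so 11⁻¹ ≡ 17 (mod 31).
For any y ∈ ℤ/31ℤ, x = 17(y − 15) mod 31 satisfies f(x) = 11·17(y − 15) + 15 ≡ y (since 11·17 ≡ 1 mod 31). So every y has a preimage.
Thus f is surjective.
Since f is surjective, we find f⁻¹(17): we need 11x ≡ 17 − 15 ≡ 2 (mod 31). Using 11⁻¹ = 17: x ≡ 17·2 = 34 = 1·31 + 3, so x = 3.
Check: f(3) = 11·3 + 15 = 48 = 1·31 + 17 ≡ 17 (mod 31).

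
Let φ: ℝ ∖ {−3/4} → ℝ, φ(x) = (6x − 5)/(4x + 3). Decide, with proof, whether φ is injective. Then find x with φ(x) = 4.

-17/10

Suppose φ(s) = φ(t). Cross-multiplying: (6s − 5)(4t + 3) = (6t − 5)(4s + 3).
Expanding both sides and cancelling the symmetric terms leaves 38·(s − t) = 0. Since 38 ≠ 0, s = t. Thus φ is injective.
Solving φ(x) = 4: cross-multiplying gives 6x − 5 = 4(4x + 3), which rearranges to −10x = 17, so x = −17/10.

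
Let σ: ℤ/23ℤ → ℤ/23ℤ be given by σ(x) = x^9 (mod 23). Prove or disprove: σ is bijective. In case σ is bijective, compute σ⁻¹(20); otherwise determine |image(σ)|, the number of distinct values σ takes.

Since 23 is prime, the nonzero elements of ℤ/23ℤ form a cyclic group of order 22.
As gcd(9, 22) = 1, raising to the 9th power is a bijection on this group: if x_1^9 ≡ x_2^9 then (x_1x_2^{−1})^9 = 1, and the only element of order dividing gcd(9, 22) = 1 is 1, so x_1 = x_2.
With σ(0) = 0 this makes σ injective on all of ℤ/23ℤ, hence bijective (finite equal-size domain and codomain). In particular σ is bijective.
Since σ is bijective, we find the preimage of 20. The inverse of x ↦ x^9 on (ℤ/23ℤ)^× is x ↦ x^5, because 9·5 = 45 = 2·22 + 1 ≡ 1 (mod 22) and x^{22} = 1 for x ≠ 0 (Fermat). So σ⁻¹(20) = 20^5 mod 23.
Repeated squaring mod 23: 20^1 ≡ 20, 20^2 ≡ 20² = 400 ≡ 9, 20^4 ≡ 9² = 81 ≡ 12. Since 5 = 4 + 1, 20^5 ≡ 12·20: 12·20 = 240 ≡ 10. So 20^5 ≡ 10 (mod 23).
Hence σ⁻¹(20) = 10.

10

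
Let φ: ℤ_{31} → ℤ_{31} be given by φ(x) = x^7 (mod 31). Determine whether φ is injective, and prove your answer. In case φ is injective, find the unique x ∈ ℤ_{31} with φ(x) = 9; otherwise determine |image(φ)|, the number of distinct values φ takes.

Since 31 is prime, the nonzero elements of ℤ_{31} form a cyclic group of order 30.
As gcd(7, 30) = 1, raising to the 7th power is a bijection on this group: if x_1^7 ≡ x_2^7 then (x_1x_2^{−1})^7 = 1, and the only element of order dividing gcd(7, 30) = 1 is 1, so x_1 = x_2.
With φ(0) = 0 this makes φ injective on all of ℤ_{31}, hence bijective (finite equal-size domain and codomain). In particular φ is injective.
Since φ is injective, we find the preimage of 9. The inverse of x ↦ x^7 on (ℤ_{31})^× is x ↦ x^13, because 7·13 = 91 = 3·30 + 1 ≡ 1 (mod 30) and x^{30} = 1 for x ≠ 0 (Fermat). So φ⁻¹(9) = 9^13 mod 31.
Repeated squaring mod 31: 9^1 ≡ 9, 9^2 ≡ 9² = 81 ≡ 19, 9^4 ≡ 19² = 361 ≡ 20, 9^8 ≡ 20² = 400 ≡ 28. Since 13 = 8 + 4 + 1, 9^13 ≡ 28·20·9: 28·20 = 560 ≡ 2, then 2·9 = 18. So 9^13 ≡ 18 (mod 31).
Hence φ⁻¹(9) = 18.

18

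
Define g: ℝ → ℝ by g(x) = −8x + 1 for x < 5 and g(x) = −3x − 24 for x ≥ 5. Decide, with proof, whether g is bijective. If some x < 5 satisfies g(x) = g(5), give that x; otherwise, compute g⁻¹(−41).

17/3

Both pieces are strictly decreasing (slopes −8 and −3), so each is injective on its own interval.
The left piece maps (−∞, 5) onto (−39, ∞); the right piece maps [5, ∞) onto (−∞, −39].
Since −39 = −39, the images partition ℝ: g is injective and surjective, hence bijective.
Because the two images are disjoint, no x < 5 has g(x) = g(5), so we compute g⁻¹(−41): −41 lies in (−∞, −39], so solve −3x − 24 = −41: x = (−41 + 24)/(−3) = 17/3.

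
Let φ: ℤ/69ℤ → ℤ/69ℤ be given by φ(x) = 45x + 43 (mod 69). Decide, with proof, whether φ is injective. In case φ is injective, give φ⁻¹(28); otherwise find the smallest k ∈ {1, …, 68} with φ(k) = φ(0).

23

Recall: injectivity means: for all a, b in the domain, φ(a) = φ(b) implies a = b.
We have gcd(45, 69) = 3 > 1. Taking a = 0 and b = 23: φ(0) = 43 and φ(23) = 45·23 + 43 = 1078 ≡ 43 (mod 69).
So φ(0) = φ(23) while 0 ≠ 23, hence φ is not injective.
Since φ is not injective, we find the least positive k with φ(k) = φ(0): this means 45k ≡ 0 (mod 69), i.e. 69 ∣ 45k. Since gcd(45, 69) = 3, dividing through by 3 this holds exactly when 23 ∣ 15k, and as gcd(15, 23) = 1, exactly when 23 ∣ k.
The smallest positive such k is 23.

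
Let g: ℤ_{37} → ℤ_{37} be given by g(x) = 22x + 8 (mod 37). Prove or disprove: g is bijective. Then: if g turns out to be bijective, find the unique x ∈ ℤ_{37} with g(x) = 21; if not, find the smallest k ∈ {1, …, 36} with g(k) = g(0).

9

Recall that g is injective when g(s) = g(t) forces s = t.
If g(s) = g(t), then 22s ≡ 22t (mod 37). Because gcd(22, 37) = 1, we may cancel 22 to get s ≡ t (mod 37).
We now compute 22⁻¹ mod 37 explicitly. Euclid's algorithm: 37 = 1·22 + 15, 22 = 1·15 + 7, 15 = 2·7 + 1; back-substituting gives 1 = 32·22 − 19·37, so 22⁻¹ ≡ 32 (mod 37).
For any y ∈ ℤ_{37}, x = 32(y − 8) mod 37 satisfies g(x) = 22·32(y − 8) + 8 ≡ y (since 22·32 ≡ 1 mod 37). So every y has a preimage.
Hence g is bijective.
Since g is bijective, we compute g⁻¹(21): solve 22x + 8 ≡ 21 (mod 37), i.e. 22x ≡ 13 (mod 37).
Multiplying by 22⁻¹ = 32 gives x ≡ 32·13 = 416 = 11·37 + 9 ≡ 9 (mod 37).
Check: g(9) = 22·9 + 8 = 206 = 5·37 + 21 ≡ 21 (mod 37).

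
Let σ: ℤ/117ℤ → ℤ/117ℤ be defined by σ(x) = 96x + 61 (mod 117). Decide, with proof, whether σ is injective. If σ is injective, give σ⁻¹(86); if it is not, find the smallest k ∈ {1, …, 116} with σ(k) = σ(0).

We have gcd(96, 117) = 3 > 1. Taking a = 0 and b = 39: σ(0) = 61 and σ(39) = 96·39 + 61 = 3805 ≡ 61 (mod 117).
So σ(0) = σ(39) while 0 ≠ 39, therefore σ is not injective.
Since σ is not injective, we find the least positive k with σ(k) = σ(0): this means 96k ≡ 0 (mod 117), i.e. 117 ∣ 96k. Since gcd(96, 117) = 3, dividing through by 3 this holds exactly when 39 ∣ 32k, and as gcd(32, 39) = 1, exactly when 39 ∣ k.
The smallest positive such k is 39.

39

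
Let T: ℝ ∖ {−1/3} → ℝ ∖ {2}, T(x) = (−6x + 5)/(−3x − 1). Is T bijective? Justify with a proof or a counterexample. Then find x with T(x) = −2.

1/4

Suppose T(x_1) = T(x_2). Cross-multiplying: (−6x_1 + 5)(−3x_2 − 1) = (−6x_2 + 5)(−3x_1 − 1).
Expanding both sides and cancelling the symmetric terms leaves 21·(x_1 − x_2) = 0. Since 21 ≠ 0, x_1 = x_2. Hence T is injective.
For any y ≠ 2, solving y(−3x − 1) = −6x + 5 for x gives a well-defined x ≠ −1/3. So T is surjective.
Hence T is bijective.
Solving T(x) = −2: cross-multiplying gives −6x + 5 = −2(−3x − 1), which rearranges to −12x = −3, so x = 1/4.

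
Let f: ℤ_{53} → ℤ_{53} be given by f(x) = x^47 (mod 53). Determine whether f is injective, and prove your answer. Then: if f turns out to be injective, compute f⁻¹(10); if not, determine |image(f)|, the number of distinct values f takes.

42

Since 53 is prime, the nonzero elements of ℤ_{53} form a cyclic group of order 52.
As gcd(47, 52) = 1, raising to the 47th power is a bijection on this group: if u^47 ≡ v^47 then (uv^{−1})^47 = 1, and the only element of order dividing gcd(47, 52) = 1 is 1, so u = v.
With f(0) = 0 this makes f injective on all of ℤ_{53}, hence bijective (finite equal-size domain and codomain). In particular f is injective.
Since f is injective, we find the preimage of 10. The inverse of x ↦ x^47 on (ℤ_{53})^× is x ↦ x^31, because 47·31 = 1457 = 28·52 + 1 ≡ 1 (mod 52) and x^{52} = 1 for x ≠ 0 (Fermat). So f⁻¹(10) = 10^31 mod 53.
Repeated squaring mod 53: 10^1 ≡ 10, 10^2 ≡ 10² = 100 ≡ 47, 10^4 ≡ 47² = 2209 ≡ 36, 10^8 ≡ 36² = 1296 ≡ 24, 10^16 ≡ 24² = 576 ≡ 46. Since 31 = 16 + 8 + 4 + 2 + 1, 10^31 ≡ 46·24·36·47·10: 46·24 = 1104 ≡ 44, then 44·36 = 1584 ≡ 47, then 47·47 = 2209 ≡ 36, then 36·10 = 360 ≡ 42. So 10^31 ≡ 42 (mod 53).
Hence f⁻¹(10) = 42.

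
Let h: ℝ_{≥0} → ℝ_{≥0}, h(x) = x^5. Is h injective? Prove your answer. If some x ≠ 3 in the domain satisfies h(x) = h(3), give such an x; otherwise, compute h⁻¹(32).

On ℝ_{≥0}, x ↦ x^5 is strictly increasing, so h(x_1) = h(x_2) forces x_1 = x_2. Therefore h is injective.
Since x ↦ x^5 is strictly increasing on ℝ_{≥0}, it is injective there, so no x ≠ 3 in the domain has h(x) = h(3). We therefore compute h⁻¹(32) = 32^{1/5} = 2 (indeed 2^5 = 32).

2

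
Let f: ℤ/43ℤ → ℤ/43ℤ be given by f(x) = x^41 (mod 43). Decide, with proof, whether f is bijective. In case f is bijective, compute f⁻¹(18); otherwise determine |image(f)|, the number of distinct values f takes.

12

Since 43 is prime, the nonzero elements of ℤ/43ℤ form a cyclic group of order 42.
As gcd(41, 42) = 1, raising to the 41st power is a bijection on this group: if s^41 ≡ t^41 then (st^{−1})^41 = 1, and the only element of order dividing gcd(41, 42) = 1 is 1, so s = t.
With f(0) = 0 this makes f injective on all of ℤ/43ℤ, hence bijective (finite equal-size domain and codomain). In particular f is bijective.
Since f is bijective, we find the preimage of 18. The inverse of x ↦ x^41 on (ℤ/43ℤ)^× is x ↦ x^41, because 41·41 = 1681 = 40·42 + 1 ≡ 1 (mod 42) and x^{42} = 1 for x ≠ 0 (Fermat). So f⁻¹(18) = 18^41 mod 43.
Repeated squaring mod 43: 18^1 ≡ 18, 18^2 ≡ 18² = 324 ≡ 23, 18^4 ≡ 23² = 529 ≡ 13, 18^8 ≡ 13² = 169 ≡ 40, 18^16 ≡ 40² = 1600 ≡ 9, 18^32 ≡ 9² = 81 ≡ 38. Since 41 = 32 + 8 + 1, 18^41 ≡ 38·40·18: 38·40 = 1520 ≡ 15, then 15·18 = 270 ≡ 12. So 18^41 ≡ 12 (mod 43).
Hence f⁻¹(18) = 12.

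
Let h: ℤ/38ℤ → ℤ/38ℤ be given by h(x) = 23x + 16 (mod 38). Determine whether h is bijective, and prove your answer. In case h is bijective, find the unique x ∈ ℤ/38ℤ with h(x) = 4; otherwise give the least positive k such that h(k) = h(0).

By definition, injectivity means: for all a, b in the domain, h(a) = h(b) implies a = b.
If h(a) = h(b), then 23a ≡ 23b (mod 38). Because gcd(23, 38) = 1, we may cancel 23 to get a ≡ b (mod 38).
We now compute 23⁻¹ mod 38 explicitly. Euclid's algorithm: 38 = 1·23 + 15, 23 = 1·15 + 8, 15 = 1·8 + 7, 8 = 1·7 + 1; back-substituting gives 1 = 5·23 − 3·38, so 23⁻¹ ≡ 5 (mod 38).
For any y ∈ ℤ/38ℤ, x = 5(y − 16) mod 38 satisfies h(x) = 23·5(y − 16) + 16 ≡ y (since 23·5 ≡ 1 mod 38). So every y has a preimage.
So h is bijective.
Since h is bijective, we find h⁻¹(4): we need 23x ≡ 4 − 16 ≡ 26 (mod 38). Using 23⁻¹ = 5: x ≡ 5·26 = 130 = 3·38 + 16, so x = 16.
Check: h(16) = 23·16 + 16 = 384 = 10·38 + 4 ≡ 4 (mod 38).

16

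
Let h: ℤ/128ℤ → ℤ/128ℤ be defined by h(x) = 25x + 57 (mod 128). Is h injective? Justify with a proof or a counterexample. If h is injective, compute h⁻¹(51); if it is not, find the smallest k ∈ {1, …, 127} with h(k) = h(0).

10

Suppose h(s) = h(t) in ℤ/128ℤ. Then 25s + 57 ≡ 25t + 57 (mod 128), thus 25(s − t) ≡ 0 (mod 128).
Since gcd(25, 128) = 1, 25 is invertible modulo 128, so s − t ≡ 0 (mod 128), i.e. s = t.
So h is injective.
We now compute 25⁻¹ mod 128 explicitly. Euclid's algorithm: 128 = 5·25 + 3, 25 = 8·3 + 1; back-substituting gives 1 = 41·25 − 8·128, so 25⁻¹ ≡ 41 (mod 128).
Since h is injective, we find h⁻¹(51): we need 25x ≡ 51 − 57 ≡ 122 (mod 128). Using 25⁻¹ = 41: x ≡ 41·122 = 5002 = 39·128 + 10, so x = 10.
Check: h(10) = 25·10 + 57 = 307 = 2·128 + 51 ≡ 51 (mod 128).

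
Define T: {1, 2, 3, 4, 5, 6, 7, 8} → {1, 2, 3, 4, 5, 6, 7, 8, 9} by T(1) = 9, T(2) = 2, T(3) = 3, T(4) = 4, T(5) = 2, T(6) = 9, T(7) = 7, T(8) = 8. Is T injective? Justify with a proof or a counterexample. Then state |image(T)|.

T(2) = 2 = T(5) with 2 ≠ 5, so T is not injective.
The image of T is {2, 3, 4, 7, 8, 9}, which has 6 elements.

6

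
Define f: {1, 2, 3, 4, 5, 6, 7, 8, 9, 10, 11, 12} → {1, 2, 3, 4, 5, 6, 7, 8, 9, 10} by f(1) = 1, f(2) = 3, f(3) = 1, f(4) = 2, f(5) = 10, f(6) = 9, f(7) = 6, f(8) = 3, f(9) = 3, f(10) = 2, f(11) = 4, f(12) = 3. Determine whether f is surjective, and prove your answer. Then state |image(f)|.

No element maps to 5, so f is not surjective.
The image of f is {1, 2, 3, 4, 6, 9, 10}, which has 7 elements.

7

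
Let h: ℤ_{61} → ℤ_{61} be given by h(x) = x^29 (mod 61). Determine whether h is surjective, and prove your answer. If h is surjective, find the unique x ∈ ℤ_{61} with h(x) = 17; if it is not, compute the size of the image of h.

43

Since 61 is prime, the nonzero elements of ℤ_{61} form a cyclic group of order 60.
As gcd(29, 60) = 1, raising to the 29th power is a bijection on this group: if a^29 ≡ b^29 then (ab^{−1})^29 = 1, and the only element of order dividing gcd(29, 60) = 1 is 1, so a = b.
With h(0) = 0 this makes h injective on all of ℤ_{61}, hence bijective (finite equal-size domain and codomain). In particular h is surjective.
Since h is surjective, we find the preimage of 17. The inverse of x ↦ x^29 on (ℤ_{61})^× is x ↦ x^29, because 29·29 = 841 = 14·60 + 1 ≡ 1 (mod 60) and x^{60} = 1 for x ≠ 0 (Fermat). So h⁻¹(17) = 17^29 mod 61.
Repeated squaring mod 61: 17^1 ≡ 17, 17^2 ≡ 17² = 289 ≡ 45, 17^4 ≡ 45² = 2025 ≡ 12, 17^8 ≡ 12² = 144 ≡ 22, 17^16 ≡ 22² = 484 ≡ 57. Since 29 = 16 + 8 + 4 + 1, 17^29 ≡ 57·22·12·17: 57·22 = 1254 ≡ 34, then 34·12 = 408 ≡ 42, then 42·17 = 714 ≡ 43. So 17^29 ≡ 43 (mod 61).
Hence h⁻¹(17) = 43.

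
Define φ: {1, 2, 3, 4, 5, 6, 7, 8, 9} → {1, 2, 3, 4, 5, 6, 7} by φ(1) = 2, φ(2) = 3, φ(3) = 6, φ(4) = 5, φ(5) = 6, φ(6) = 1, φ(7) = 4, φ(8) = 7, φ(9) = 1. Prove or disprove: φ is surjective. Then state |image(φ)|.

7

Every element of the codomain has a preimage: 1 = φ(6), 2 = φ(1), 3 = φ(2), 4 = φ(7), 5 = φ(4), 6 = φ(3), 7 = φ(8).
So φ is surjective.
The image of φ is {1, 2, 3, 4, 5, 6, 7}, which has 7 elements.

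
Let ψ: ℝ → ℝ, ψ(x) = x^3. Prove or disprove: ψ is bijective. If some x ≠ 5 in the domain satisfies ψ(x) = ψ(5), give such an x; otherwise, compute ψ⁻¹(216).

On ℝ, x ↦ x^3 is strictly increasing (injective) and for any y ∈ ℝ the 3rd root y^{1/3} lies in ℝ (surjective). So ψ is bijective.
Since x ↦ x^3 is strictly increasing on ℝ, it is injective there, so no x ≠ 5 in the domain has ψ(x) = ψ(5). We therefore compute ψ⁻¹(216) = 216^{1/3} = 6 (indeed 6^3 = 216).

6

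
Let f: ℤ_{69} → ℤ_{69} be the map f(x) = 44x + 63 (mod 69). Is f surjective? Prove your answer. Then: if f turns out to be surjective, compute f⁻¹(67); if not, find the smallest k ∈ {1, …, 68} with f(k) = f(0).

Since gcd(44, 69) = 1, 44 is invertible modulo 69. Euclid's algorithm: 69 = 1·44 + 25, 44 = 1·25 + 19, 25 = 1·19 + 6, 19 = 3·6 + 1; back-substituting gives 1 = 11·44 − 7·69, so 44⁻¹ ≡ 11 (mod 69).
Then y ↦ 11(y − 63) is a two-sided inverse to f, so every y ∈ ℤ_{69} has a preimage.
Thus f is surjective.
Since f is surjective, we find f⁻¹(67): we need 44x ≡ 67 − 63 ≡ 4 (mod 69). Using 44⁻¹ = 11: x ≡ 11·4 = 44, so x = 44.
Check: f(44) = 44·44 + 63 = 1999 = 28·69 + 67 ≡ 67 (mod 69).

44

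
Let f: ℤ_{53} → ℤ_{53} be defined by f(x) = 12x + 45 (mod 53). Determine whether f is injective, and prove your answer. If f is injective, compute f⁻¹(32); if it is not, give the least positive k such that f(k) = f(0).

21

By definition, f is injective when f(s) = f(t) forces s = t.
If f(s) = f(t), then 12s ≡ 12t (mod 53). Because gcd(12, 53) = 1, we may cancel 12 to get s ≡ t (mod 53).
Thus f is injective.
We now compute 12⁻¹ mod 53 explicitly. Euclid's algorithm: 53 = 4·12 + 5, 12 = 2·5 + 2, 5 = 2·2 + 1; back-substituting gives 1 = 31·12 − 7·53, so 12⁻¹ ≡ 31 (mod 53).
Since f is injective, we compute f⁻¹(32): solve 12x + 45 ≡ 32 (mod 53), i.e. 12x ≡ 40 (mod 53).
Multiplying by 12⁻¹ = 31 gives x ≡ 31·40 = 1240 = 23·53 + 21 ≡ 21 (mod 53).
Check: f(21) = 12·21 + 45 = 297 = 5·53 + 32 ≡ 32 (mod 53).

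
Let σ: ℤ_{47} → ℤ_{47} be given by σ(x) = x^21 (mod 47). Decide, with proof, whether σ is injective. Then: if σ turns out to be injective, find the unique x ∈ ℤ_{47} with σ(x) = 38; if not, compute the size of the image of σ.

31

Since 47 is prime, the nonzero elements of ℤ_{47} form a cyclic group of order 46.
As gcd(21, 46) = 1, raising to the 21st power is a bijection on this group: if u^21 ≡ v^21 then (uv^{−1})^21 = 1, and the only element of order dividing gcd(21, 46) = 1 is 1, so u = v.
With σ(0) = 0 this makes σ injective on all of ℤ_{47}, hence bijective (finite equal-size domain and codomain). In particular σ is injective.
Since σ is injective, we find the preimage of 38. The inverse of x ↦ x^21 on (ℤ_{47})^× is x ↦ x^11, because 21·11 = 231 = 5·46 + 1 ≡ 1 (mod 46) and x^{46} = 1 for x ≠ 0 (Fermat). So σ⁻¹(38) = 38^11 mod 47.
Repeated squaring mod 47: 38^1 ≡ 38, 38^2 ≡ 38² = 1444 ≡ 34, 38^4 ≡ 34² = 1156 ≡ 28, 38^8 ≡ 28² = 784 ≡ 32. Since 11 = 8 + 2 + 1, 38^11 ≡ 32·34·38: 32·34 = 1088 ≡ 7, then 7·38 = 266 ≡ 31. So 38^11 ≡ 31 (mod 47).
Hence σ⁻¹(38) = 31.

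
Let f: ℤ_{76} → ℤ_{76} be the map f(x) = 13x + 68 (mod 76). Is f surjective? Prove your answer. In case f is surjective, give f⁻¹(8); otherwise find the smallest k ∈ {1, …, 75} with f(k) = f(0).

Since gcd(13, 76) = 1, 13 is invertible modulo 76. Euclid's algorithm: 76 = 5·13 + 11, 13 = 1·11 + 2, 11 = 5·2 + 1; back-substituting gives 1 = 41·13 − 7·76, so 13⁻¹ ≡ 41 (mod 76).
Then y ↦ 41(y − 68) is a two-sided inverse to f, so every y ∈ ℤ_{76} has a preimage.
Hence f is surjective.
Since f is surjective, we compute f⁻¹(8): solve 13x + 68 ≡ 8 (mod 76), i.e. 13x ≡ 16 (mod 76).
Multiplying by 13⁻¹ = 41 gives x ≡ 41·16 = 656 = 8·76 + 48 ≡ 48 (mod 76).
Check: f(48) = 13·48 + 68 = 692 = 9·76 + 8 ≡ 8 (mod 76).

48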